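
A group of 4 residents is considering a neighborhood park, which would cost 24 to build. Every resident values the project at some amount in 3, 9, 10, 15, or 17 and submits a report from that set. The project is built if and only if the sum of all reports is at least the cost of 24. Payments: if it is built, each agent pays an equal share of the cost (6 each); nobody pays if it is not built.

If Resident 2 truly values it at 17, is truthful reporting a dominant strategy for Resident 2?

Yes

Check each profile of the others' reports and compare truth against every alternative report.
Others report (3, 3, 3): truth gives 11, best alternative gives 11.
Others report (3, 3, 9): truth gives 11, best alternative gives 11.
Others report (3, 3, 10): truth gives 11, best alternative gives 11.
Others report (3, 3, 15): truth gives 11, best alternative gives 11.
Others report (3, 3, 17): truth gives 11, best alternative gives 11.
Others report (3, 9, 3): truth gives 11, best alternative gives 11.
(Remaining 119 profiles checked similarly; truth is weakly best in each.)
In every case the truthful report is at least as good as any alternative, so it is a dominant strategy.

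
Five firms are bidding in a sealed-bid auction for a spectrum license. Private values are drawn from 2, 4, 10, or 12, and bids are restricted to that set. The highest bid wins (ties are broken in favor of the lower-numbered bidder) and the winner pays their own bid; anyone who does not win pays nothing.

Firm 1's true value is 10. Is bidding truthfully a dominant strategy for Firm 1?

No

Consider the case where Firm 2 bids 2, Firm 3 bids 2, Firm 4 bids 2 and Firm 5 bids 2.
Truthful bid 10: wins, pays 10, utility 10 - 10 = 0.
Bid 2 instead: wins, pays 2, utility 10 - 2 = 8.
Since 8 > 0, bidding 2 is strictly better here, so truthful bidding is not dominant.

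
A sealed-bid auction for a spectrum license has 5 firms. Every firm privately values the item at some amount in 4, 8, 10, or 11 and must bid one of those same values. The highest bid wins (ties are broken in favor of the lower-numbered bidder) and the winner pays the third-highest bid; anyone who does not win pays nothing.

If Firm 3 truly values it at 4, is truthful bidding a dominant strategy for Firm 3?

Check each profile of the others' bids and compare truth against every alternative bid.
Others bid (4, 4, 8, 8): truth gives 0, best alternative gives -4.
Others bid (4, 4, 4, 4): truth gives 0, best alternative gives 0.
Others bid (4, 4, 4, 8): truth gives 0, best alternative gives 0.
Others bid (4, 4, 4, 10): truth gives 0, best alternative gives 0.
Others bid (4, 4, 4, 11): truth gives 0, best alternative gives 0.
Others bid (4, 4, 8, 4): truth gives 0, best alternative gives 0.
(Remaining 250 profiles checked similarly; truth is weakly best in each.)
In every case the truthful bid is at least as good as any alternative, so it is a dominant strategy.

Yes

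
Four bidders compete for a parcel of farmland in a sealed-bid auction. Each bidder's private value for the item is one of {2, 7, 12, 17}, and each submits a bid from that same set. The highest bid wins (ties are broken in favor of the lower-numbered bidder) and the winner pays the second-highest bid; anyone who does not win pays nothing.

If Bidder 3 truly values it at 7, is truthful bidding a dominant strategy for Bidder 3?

Yes

Check each profile of the others' bids and compare truth against every alternative bid.
Others bid (2, 2, 2): truth gives 5, best alternative gives 5.
Others bid (2, 2, 7): truth gives 0, best alternative gives 0.
Others bid (2, 2, 12): truth gives 0, best alternative gives 0.
Others bid (2, 2, 17): truth gives 0, best alternative gives 0.
Others bid (2, 7, 2): truth gives 0, best alternative gives 0.
Others bid (2, 7, 7): truth gives 0, best alternative gives 0.
(Remaining 58 profiles checked similarly; truth is weakly best in each.)
In every case the truthful bid is at least as good as any alternative, so it is a dominant strategy.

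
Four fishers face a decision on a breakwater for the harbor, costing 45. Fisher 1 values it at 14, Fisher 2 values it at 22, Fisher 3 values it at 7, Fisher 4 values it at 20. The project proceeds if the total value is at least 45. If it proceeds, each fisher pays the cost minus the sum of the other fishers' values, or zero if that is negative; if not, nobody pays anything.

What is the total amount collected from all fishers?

6

Total value 63 ≥ cost 45, so it is built.
Fisher 1: others sum to 49; max(0, 45 - 49) = 0.
Fisher 2: others sum to 41; max(0, 45 - 41) = 4.
Fisher 3: others sum to 56; max(0, 45 - 56) = 0.
Fisher 4: others sum to 43; max(0, 45 - 43) = 2.
Total collected = 0 + 4 + 0 + 2 = 6.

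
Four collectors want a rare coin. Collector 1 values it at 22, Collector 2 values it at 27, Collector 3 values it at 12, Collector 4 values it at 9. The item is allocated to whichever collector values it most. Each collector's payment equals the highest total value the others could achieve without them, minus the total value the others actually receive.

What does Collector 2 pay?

22

Collector 2 has the highest value and receives the item.
Without Collector 2, the item would go to the next-highest value, 22, so the others could achieve 22.
With Collector 2 present and winning, the others receive nothing, so their total is 0.
Payment = 22 - 0 = 22.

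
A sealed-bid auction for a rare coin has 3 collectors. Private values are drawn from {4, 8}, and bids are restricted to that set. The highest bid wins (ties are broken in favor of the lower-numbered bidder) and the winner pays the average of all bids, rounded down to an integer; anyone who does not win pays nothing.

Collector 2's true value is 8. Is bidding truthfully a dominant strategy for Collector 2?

Check each profile of the others' bids and compare truth against every alternative bid.
Others bid (4, 4): truth gives 3, best alternative gives 0.
Others bid (4, 8): truth gives 2, best alternative gives 0.
Others bid (8, 4): truth gives 0, best alternative gives 0.
Others bid (8, 8): truth gives 0, best alternative gives 0.
In every case the truthful bid is at least as good as any alternative, so it is a dominant strategy.

Yes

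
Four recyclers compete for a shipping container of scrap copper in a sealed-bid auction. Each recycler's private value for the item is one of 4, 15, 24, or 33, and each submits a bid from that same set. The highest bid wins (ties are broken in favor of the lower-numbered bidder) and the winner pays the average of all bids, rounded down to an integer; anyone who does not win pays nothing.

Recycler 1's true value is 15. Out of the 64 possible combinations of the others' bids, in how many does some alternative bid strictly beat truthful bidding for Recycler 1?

Others bid (4, 4, 4): truth gives 9; bid 4 gives 11 > 9. Violating.
Others bid (4, 4, 24): truth gives 0; bid 24 gives 1 > 0. Violating.
Others bid (4, 24, 4): truth gives 0; bid 24 gives 1 > 0. Violating.
Others bid (24, 4, 4): truth gives 0; bid 24 gives 1 > 0. Violating.
Others bid (4, 4, 15): truth gives 6; no alternative beats it.
Others bid (4, 4, 33): truth gives 0; no alternative beats it.
(Checking all 64 profiles: 4 have a profitable deviation, 60 do not.)

4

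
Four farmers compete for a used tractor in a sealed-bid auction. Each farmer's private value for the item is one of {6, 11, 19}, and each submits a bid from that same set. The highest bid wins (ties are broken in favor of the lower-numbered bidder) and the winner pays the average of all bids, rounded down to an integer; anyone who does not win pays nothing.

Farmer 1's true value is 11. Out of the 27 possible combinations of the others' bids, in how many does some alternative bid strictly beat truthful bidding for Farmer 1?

1

Others bid (6, 6, 6): truth gives 4; bid 6 gives 5 > 4. Violating.
Others bid (6, 6, 11): truth gives 3; no alternative beats it.
Others bid (6, 6, 19): truth gives 0; no alternative beats it.
(Checking all 27 profiles: 1 has a profitable deviation, 26 do not.)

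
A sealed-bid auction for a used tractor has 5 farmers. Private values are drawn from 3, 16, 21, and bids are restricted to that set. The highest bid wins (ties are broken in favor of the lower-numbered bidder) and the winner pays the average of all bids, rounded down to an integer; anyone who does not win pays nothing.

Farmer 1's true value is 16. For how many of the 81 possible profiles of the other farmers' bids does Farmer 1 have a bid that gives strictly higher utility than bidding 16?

Others bid (3, 3, 3, 3): truth gives 11; bid 3 gives 13 > 11. Violating.
Others bid (3, 3, 3, 21): truth gives 0; bid 21 gives 6 > 0. Violating.
Others bid (3, 3, 16, 21): truth gives 0; bid 21 gives 4 > 0. Violating.
Others bid (3, 3, 21, 3): truth gives 0; bid 21 gives 6 > 0. Violating.
Others bid (3, 3, 3, 16): truth gives 8; no alternative beats it.
Others bid (3, 3, 16, 3): truth gives 8; no alternative beats it.
(Checking all 81 profiles: 35 have a profitable deviation, 46 do not.)

35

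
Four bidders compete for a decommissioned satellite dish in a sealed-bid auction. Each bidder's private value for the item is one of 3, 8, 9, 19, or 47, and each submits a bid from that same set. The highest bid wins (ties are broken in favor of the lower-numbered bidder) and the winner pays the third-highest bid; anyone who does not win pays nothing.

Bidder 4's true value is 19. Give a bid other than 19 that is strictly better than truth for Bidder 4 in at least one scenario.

Suppose Bidder 1 bids 3, Bidder 2 bids 3 and Bidder 3 bids 19.
Bid 19: loses, pays 0, utility 0.
Bid 47: wins, pays 3, utility 19 - 3 = 16.
So bidding 47 beats truth here (16 > 0).

47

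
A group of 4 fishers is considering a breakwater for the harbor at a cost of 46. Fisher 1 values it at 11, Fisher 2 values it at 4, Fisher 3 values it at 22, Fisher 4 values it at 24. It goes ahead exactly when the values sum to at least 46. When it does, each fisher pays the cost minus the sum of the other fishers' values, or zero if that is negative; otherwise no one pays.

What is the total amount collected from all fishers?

16

Total value 61 ≥ cost 46, so it is built.
Fisher 1: others sum to 50; max(0, 46 - 50) = 0.
Fisher 2: others sum to 57; max(0, 46 - 57) = 0.
Fisher 3: others sum to 39; max(0, 46 - 39) = 7.
Fisher 4: others sum to 37; max(0, 46 - 37) = 9.
Total collected = 0 + 0 + 7 + 9 = 16.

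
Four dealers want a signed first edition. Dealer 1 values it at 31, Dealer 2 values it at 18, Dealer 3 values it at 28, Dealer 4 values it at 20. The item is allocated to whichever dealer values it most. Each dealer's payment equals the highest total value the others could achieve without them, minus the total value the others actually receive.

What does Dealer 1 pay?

Dealer 1 has the highest value and receives the item.
Without Dealer 1, the item would go to the next-highest value, 28, so the others could achieve 28.
With Dealer 1 present and winning, the others receive nothing, so their total is 0.
Payment = 28 - 0 = 28.

28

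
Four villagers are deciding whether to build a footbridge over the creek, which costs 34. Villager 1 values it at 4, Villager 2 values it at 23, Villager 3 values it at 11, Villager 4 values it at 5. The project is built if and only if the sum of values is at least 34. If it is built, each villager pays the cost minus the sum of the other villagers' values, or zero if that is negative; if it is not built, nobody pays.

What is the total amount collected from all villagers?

16

Total value 43 ≥ cost 34, so it is built.
Villager 1: others sum to 39; max(0, 34 - 39) = 0.
Villager 2: others sum to 20; max(0, 34 - 20) = 14.
Villager 3: others sum to 32; max(0, 34 - 32) = 2.
Villager 4: others sum to 38; max(0, 34 - 38) = 0.
Total collected = 0 + 14 + 2 + 0 = 16.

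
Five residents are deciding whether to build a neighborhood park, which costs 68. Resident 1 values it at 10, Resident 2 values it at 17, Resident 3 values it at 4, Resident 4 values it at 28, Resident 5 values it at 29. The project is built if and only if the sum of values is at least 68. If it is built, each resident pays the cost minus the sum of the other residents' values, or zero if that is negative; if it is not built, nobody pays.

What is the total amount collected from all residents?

Total value 88 ≥ cost 68, so it is built.
Resident 1: others sum to 78; max(0, 68 - 78) = 0.
Resident 2: others sum to 71; max(0, 68 - 71) = 0.
Resident 3: others sum to 84; max(0, 68 - 84) = 0.
Resident 4: others sum to 60; max(0, 68 - 60) = 8.
Resident 5: others sum to 59; max(0, 68 - 59) = 9.
Total collected = 0 + 0 + 0 + 8 + 9 = 17.

17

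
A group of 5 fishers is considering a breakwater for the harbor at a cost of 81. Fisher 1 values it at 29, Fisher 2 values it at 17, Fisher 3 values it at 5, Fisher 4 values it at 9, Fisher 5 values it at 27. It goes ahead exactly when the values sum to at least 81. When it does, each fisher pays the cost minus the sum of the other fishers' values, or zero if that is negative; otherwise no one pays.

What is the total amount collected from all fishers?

Total value 87 ≥ cost 81, so it is built.
Fisher 1: others sum to 58; max(0, 81 - 58) = 23.
Fisher 2: others sum to 70; max(0, 81 - 70) = 11.
Fisher 3: others sum to 82; max(0, 81 - 82) = 0.
Fisher 4: others sum to 78; max(0, 81 - 78) = 3.
Fisher 5: others sum to 60; max(0, 81 - 60) = 21.
Total collected = 23 + 11 + 0 + 3 + 21 = 58.

58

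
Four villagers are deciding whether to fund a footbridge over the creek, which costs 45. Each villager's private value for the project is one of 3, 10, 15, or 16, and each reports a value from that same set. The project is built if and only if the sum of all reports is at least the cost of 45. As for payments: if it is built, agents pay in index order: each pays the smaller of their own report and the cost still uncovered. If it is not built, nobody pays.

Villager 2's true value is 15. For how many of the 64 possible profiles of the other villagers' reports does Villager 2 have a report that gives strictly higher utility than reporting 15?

Others report (3, 16, 16): truth gives 0; report 10 gives 5 > 0. Violating.
Others report (10, 10, 15): truth gives 0; report 10 gives 5 > 0. Violating.
Others report (10, 10, 16): truth gives 0; report 10 gives 5 > 0. Violating.
Others report (10, 15, 10): truth gives 0; report 10 gives 5 > 0. Violating.
Others report (3, 3, 3): truth gives 0; no alternative beats it.
Others report (3, 3, 10): truth gives 0; no alternative beats it.
(Checking all 64 profiles: 29 have a profitable deviation, 35 do not.)

29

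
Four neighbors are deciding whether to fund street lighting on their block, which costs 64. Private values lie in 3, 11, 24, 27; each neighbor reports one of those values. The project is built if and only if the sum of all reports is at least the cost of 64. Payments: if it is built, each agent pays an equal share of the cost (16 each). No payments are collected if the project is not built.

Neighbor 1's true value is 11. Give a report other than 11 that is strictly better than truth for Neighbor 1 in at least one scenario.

Suppose Neighbor 2 reports 3, Neighbor 3 reports 24 and Neighbor 4 reports 27.
Report 11: project built, pays 16, utility 11 - 16 = -5.
Report 3: project not built, utility 0.
So reporting 3 beats truth here (0 > -5).

3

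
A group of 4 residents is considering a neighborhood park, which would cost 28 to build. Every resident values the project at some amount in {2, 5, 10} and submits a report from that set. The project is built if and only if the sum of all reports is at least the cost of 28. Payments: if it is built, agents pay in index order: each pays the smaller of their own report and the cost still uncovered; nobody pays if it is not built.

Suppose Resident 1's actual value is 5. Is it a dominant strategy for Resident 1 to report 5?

No

Consider the case where Resident 2 reports 10, Resident 3 reports 10 and Resident 4 reports 10.
Truthful report 5: project built, pays 5, utility 5 - 5 = 0.
Report 2 instead: project built, pays 2, utility 5 - 2 = 3.
Since 3 > 0, reporting 2 is strictly better here, so truthful reporting is not dominant.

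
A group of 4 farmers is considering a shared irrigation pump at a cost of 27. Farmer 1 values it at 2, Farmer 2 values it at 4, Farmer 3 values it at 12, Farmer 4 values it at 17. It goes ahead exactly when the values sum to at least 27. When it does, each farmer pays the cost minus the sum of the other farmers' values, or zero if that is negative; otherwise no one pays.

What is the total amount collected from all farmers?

Total value 35 ≥ cost 27, so it is built.
Farmer 1: others sum to 33; max(0, 27 - 33) = 0.
Farmer 2: others sum to 31; max(0, 27 - 31) = 0.
Farmer 3: others sum to 23; max(0, 27 - 23) = 4.
Farmer 4: others sum to 18; max(0, 27 - 18) = 9.
Total collected = 0 + 0 + 4 + 9 = 13.

13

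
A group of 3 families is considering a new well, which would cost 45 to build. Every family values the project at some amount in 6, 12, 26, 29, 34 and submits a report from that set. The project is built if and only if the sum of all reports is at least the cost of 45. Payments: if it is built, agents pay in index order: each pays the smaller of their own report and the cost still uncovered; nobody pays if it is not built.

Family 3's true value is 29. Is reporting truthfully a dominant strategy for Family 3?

Yes

Check each profile of the others' reports and compare truth against every alternative report.
Others report (12, 34): truth gives 29, best alternative gives 29.
Others report (26, 26): truth gives 29, best alternative gives 29.
Others report (26, 29): truth gives 29, best alternative gives 29.
Others report (26, 34): truth gives 29, best alternative gives 29.
Others report (29, 26): truth gives 29, best alternative gives 29.
Others report (29, 29): truth gives 29, best alternative gives 29.
(Remaining 19 profiles checked similarly; truth is weakly best in each.)
In every case the truthful report is at least as good as any alternative, so it is a dominant strategy.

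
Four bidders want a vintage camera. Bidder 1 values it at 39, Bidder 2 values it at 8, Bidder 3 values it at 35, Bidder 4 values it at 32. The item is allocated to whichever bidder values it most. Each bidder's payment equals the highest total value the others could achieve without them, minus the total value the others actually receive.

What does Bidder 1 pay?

35

Bidder 1 has the highest value and receives the item.
Without Bidder 1, the item would go to the next-highest value, 35, so the others could achieve 35.
With Bidder 1 present and winning, the others receive nothing, so their total is 0.
Payment = 35 - 0 = 35.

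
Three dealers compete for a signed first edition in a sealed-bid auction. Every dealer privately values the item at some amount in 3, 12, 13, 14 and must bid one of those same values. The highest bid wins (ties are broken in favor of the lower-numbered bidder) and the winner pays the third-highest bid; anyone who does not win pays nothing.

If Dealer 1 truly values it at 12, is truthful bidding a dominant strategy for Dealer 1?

Consider the case where Dealer 2 bids 3 and Dealer 3 bids 13.
Truthful bid 12: loses, pays 0, utility 0.
Bid 13 instead: wins, pays 3, utility 12 - 3 = 9.
Since 9 > 0, bidding 13 is strictly better here, so truthful bidding is not dominant.

No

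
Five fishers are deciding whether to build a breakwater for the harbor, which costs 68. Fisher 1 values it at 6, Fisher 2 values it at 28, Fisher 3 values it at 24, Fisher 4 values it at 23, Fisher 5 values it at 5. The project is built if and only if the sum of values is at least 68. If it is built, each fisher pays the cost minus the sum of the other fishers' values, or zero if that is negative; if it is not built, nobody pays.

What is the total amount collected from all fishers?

21

Total value 86 ≥ cost 68, so it is built.
Fisher 1: others sum to 80; max(0, 68 - 80) = 0.
Fisher 2: others sum to 58; max(0, 68 - 58) = 10.
Fisher 3: others sum to 62; max(0, 68 - 62) = 6.
Fisher 4: others sum to 63; max(0, 68 - 63) = 5.
Fisher 5: others sum to 81; max(0, 68 - 81) = 0.
Total collected = 0 + 10 + 6 + 5 + 0 = 21.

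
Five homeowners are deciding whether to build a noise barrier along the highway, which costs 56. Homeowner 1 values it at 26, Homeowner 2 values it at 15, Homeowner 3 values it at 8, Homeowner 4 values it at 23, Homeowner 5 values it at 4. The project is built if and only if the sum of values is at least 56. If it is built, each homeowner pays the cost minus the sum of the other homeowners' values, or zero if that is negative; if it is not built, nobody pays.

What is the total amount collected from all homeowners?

Total value 76 ≥ cost 56, so it is built.
Homeowner 1: others sum to 50; max(0, 56 - 50) = 6.
Homeowner 2: others sum to 61; max(0, 56 - 61) = 0.
Homeowner 3: others sum to 68; max(0, 56 - 68) = 0.
Homeowner 4: others sum to 53; max(0, 56 - 53) = 3.
Homeowner 5: others sum to 72; max(0, 56 - 72) = 0.
Total collected = 6 + 0 + 0 + 3 + 0 = 9.

9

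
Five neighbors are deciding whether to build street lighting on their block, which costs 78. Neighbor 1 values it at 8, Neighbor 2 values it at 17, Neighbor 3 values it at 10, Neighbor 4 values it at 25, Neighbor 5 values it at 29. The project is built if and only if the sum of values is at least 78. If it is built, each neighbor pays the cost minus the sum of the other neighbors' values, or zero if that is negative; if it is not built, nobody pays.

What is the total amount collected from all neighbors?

Total value 89 ≥ cost 78, so it is built.
Neighbor 1: others sum to 81; max(0, 78 - 81) = 0.
Neighbor 2: others sum to 72; max(0, 78 - 72) = 6.
Neighbor 3: others sum to 79; max(0, 78 - 79) = 0.
Neighbor 4: others sum to 64; max(0, 78 - 64) = 14.
Neighbor 5: others sum to 60; max(0, 78 - 60) = 18.
Total collected = 0 + 6 + 0 + 14 + 18 = 38.

38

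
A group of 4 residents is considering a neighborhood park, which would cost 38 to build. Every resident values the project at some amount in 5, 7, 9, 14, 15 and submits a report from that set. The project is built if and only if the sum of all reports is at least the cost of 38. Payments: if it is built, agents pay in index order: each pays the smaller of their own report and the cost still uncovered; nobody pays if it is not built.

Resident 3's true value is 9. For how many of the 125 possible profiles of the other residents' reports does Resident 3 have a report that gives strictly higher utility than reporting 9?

56

Others report (5, 14, 14): truth gives 0; report 5 gives 4 > 0. Violating.
Others report (5, 14, 15): truth gives 0; report 5 gives 4 > 0. Violating.
Others report (5, 15, 14): truth gives 0; report 5 gives 4 > 0. Violating.
Others report (5, 15, 15): truth gives 0; report 5 gives 4 > 0. Violating.
Others report (5, 5, 5): truth gives 0; no alternative beats it.
Others report (5, 5, 7): truth gives 0; no alternative beats it.
(Checking all 125 profiles: 56 have a profitable deviation, 69 do not.)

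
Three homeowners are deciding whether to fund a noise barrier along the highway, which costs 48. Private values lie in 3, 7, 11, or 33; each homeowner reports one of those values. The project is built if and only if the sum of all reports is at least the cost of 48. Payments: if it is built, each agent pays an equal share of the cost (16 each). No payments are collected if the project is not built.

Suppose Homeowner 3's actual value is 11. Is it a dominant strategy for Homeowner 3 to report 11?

No

Consider the case where Homeowner 1 reports 7 and Homeowner 2 reports 33.
Truthful report 11: project built, pays 16, utility 11 - 16 = -5.
Report 3 instead: project not built, utility 0.
Since 0 > -5, reporting 3 is strictly better here, so truthful reporting is not dominant.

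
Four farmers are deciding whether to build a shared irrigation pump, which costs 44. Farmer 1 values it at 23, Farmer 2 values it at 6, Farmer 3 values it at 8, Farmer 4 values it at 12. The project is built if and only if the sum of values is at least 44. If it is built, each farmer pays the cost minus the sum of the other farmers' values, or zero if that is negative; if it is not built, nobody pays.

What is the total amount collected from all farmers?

29

Total value 49 ≥ cost 44, so it is built.
Farmer 1: others sum to 26; max(0, 44 - 26) = 18.
Farmer 2: others sum to 43; max(0, 44 - 43) = 1.
Farmer 3: others sum to 41; max(0, 44 - 41) = 3.
Farmer 4: others sum to 37; max(0, 44 - 37) = 7.
Total collected = 18 + 1 + 3 + 7 = 29.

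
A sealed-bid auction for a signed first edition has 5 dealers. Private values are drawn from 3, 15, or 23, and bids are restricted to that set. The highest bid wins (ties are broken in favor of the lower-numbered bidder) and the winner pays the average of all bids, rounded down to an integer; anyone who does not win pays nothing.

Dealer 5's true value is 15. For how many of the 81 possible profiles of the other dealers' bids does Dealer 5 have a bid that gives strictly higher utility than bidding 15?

14

Others bid (3, 3, 3, 15): truth gives 0; bid 23 gives 6 > 0. Violating.
Others bid (3, 3, 15, 3): truth gives 0; bid 23 gives 6 > 0. Violating.
Others bid (3, 3, 15, 15): truth gives 0; bid 23 gives 4 > 0. Violating.
Others bid (3, 15, 3, 3): truth gives 0; bid 23 gives 6 > 0. Violating.
Others bid (3, 3, 3, 3): truth gives 10; no alternative beats it.
Others bid (3, 3, 3, 23): truth gives 0; no alternative beats it.
(Checking all 81 profiles: 14 have a profitable deviation, 67 do not.)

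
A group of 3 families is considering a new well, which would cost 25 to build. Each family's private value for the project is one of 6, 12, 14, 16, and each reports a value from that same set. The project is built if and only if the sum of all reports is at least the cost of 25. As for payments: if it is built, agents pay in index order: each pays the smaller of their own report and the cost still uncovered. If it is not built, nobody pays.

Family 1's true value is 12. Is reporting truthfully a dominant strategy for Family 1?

No

Consider the case where Family 2 reports 6 and Family 3 reports 14.
Truthful report 12: project built, pays 12, utility 12 - 12 = 0.
Report 6 instead: project built, pays 6, utility 12 - 6 = 6.
Since 6 > 0, reporting 6 is strictly better here, so truthful reporting is not dominant.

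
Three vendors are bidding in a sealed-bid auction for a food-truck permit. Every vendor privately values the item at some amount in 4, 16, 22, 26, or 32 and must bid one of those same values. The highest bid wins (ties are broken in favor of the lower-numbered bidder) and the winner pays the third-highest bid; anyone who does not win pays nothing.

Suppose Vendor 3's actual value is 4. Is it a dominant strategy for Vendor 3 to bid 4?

Yes

Check each profile of the others' bids and compare truth against every alternative bid.
Others bid (4, 4): truth gives 0, best alternative gives 0.
Others bid (4, 16): truth gives 0, best alternative gives 0.
Others bid (4, 22): truth gives 0, best alternative gives 0.
Others bid (4, 26): truth gives 0, best alternative gives 0.
Others bid (4, 32): truth gives 0, best alternative gives 0.
Others bid (16, 4): truth gives 0, best alternative gives 0.
(Remaining 19 profiles checked similarly; truth is weakly best in each.)
In every case the truthful bid is at least as good as any alternative, so it is a dominant strategy.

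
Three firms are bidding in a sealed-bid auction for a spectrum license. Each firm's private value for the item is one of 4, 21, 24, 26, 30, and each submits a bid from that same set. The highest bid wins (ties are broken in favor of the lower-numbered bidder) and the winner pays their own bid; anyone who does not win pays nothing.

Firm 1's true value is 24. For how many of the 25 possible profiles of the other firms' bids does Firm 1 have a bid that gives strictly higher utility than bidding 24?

4

Others bid (4, 4): truth gives 0; bid 4 gives 20 > 0. Violating.
Others bid (4, 21): truth gives 0; bid 21 gives 3 > 0. Violating.
Others bid (21, 4): truth gives 0; bid 21 gives 3 > 0. Violating.
Others bid (21, 21): truth gives 0; bid 21 gives 3 > 0. Violating.
Others bid (4, 24): truth gives 0; no alternative beats it.
Others bid (4, 26): truth gives 0; no alternative beats it.
(Checking all 25 profiles: 4 have a profitable deviation, 21 do not.)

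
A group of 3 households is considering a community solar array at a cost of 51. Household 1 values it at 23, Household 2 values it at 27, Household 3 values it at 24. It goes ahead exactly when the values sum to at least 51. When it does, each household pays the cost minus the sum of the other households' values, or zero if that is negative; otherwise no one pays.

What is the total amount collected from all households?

5

Total value 74 ≥ cost 51, so it is built.
Household 1: others sum to 51; max(0, 51 - 51) = 0.
Household 2: others sum to 47; max(0, 51 - 47) = 4.
Household 3: others sum to 50; max(0, 51 - 50) = 1.
Total collected = 0 + 4 + 1 = 5.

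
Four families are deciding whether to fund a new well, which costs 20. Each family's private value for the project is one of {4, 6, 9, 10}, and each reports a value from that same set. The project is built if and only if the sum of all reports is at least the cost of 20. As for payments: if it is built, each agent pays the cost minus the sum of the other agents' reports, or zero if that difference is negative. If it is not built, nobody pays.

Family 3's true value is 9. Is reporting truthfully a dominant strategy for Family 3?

Yes

Check each profile of the others' reports and compare truth against every alternative report.
Others report (4, 6, 10): truth gives 9, best alternative gives 9.
Others report (4, 9, 9): truth gives 9, best alternative gives 9.
Others report (4, 9, 10): truth gives 9, best alternative gives 9.
Others report (4, 10, 6): truth gives 9, best alternative gives 9.
Others report (4, 10, 9): truth gives 9, best alternative gives 9.
Others report (4, 10, 10): truth gives 9, best alternative gives 9.
(Remaining 58 profiles checked similarly; truth is weakly best in each.)
In every case the truthful report is at least as good as any alternative, so it is a dominant strategy.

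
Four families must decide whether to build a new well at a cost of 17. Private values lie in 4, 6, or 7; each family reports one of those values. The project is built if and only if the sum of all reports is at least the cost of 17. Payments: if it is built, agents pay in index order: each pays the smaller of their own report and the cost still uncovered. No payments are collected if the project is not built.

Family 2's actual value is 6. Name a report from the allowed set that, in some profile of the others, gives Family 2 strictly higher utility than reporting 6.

Suppose Family 1 reports 4, Family 3 reports 4 and Family 4 reports 6.
Report 6: project built, pays 6, utility 6 - 6 = 0.
Report 4: project built, pays 4, utility 6 - 4 = 2.
So reporting 4 beats truth here (2 > 0).

4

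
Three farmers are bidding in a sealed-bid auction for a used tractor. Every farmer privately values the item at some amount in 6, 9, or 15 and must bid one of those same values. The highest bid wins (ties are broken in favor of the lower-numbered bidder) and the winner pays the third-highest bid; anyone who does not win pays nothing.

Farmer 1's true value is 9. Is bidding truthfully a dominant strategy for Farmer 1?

No

Consider the case where Farmer 2 bids 6 and Farmer 3 bids 15.
Truthful bid 9: loses, pays 0, utility 0.
Bid 15 instead: wins, pays 6, utility 9 - 6 = 3.
Since 3 > 0, bidding 15 is strictly better here, so truthful bidding is not dominant.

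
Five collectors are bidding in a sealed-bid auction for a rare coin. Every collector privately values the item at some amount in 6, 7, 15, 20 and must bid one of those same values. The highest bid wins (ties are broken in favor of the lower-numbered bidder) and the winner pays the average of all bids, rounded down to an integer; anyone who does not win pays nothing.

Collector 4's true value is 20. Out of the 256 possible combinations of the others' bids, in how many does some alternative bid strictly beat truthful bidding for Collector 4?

Others bid (6, 6, 6, 6): truth gives 12; bid 7 gives 14 > 12. Violating.
Others bid (6, 6, 6, 7): truth gives 11; bid 7 gives 14 > 11. Violating.
Others bid (6, 6, 6, 15): truth gives 10; bid 15 gives 11 > 10. Violating.
Others bid (6, 6, 7, 6): truth gives 11; bid 15 gives 12 > 11. Violating.
Others bid (6, 6, 6, 20): truth gives 9; no alternative beats it.
Others bid (6, 6, 7, 20): truth gives 9; no alternative beats it.
(Checking all 256 profiles: 24 have a profitable deviation, 232 do not.)

24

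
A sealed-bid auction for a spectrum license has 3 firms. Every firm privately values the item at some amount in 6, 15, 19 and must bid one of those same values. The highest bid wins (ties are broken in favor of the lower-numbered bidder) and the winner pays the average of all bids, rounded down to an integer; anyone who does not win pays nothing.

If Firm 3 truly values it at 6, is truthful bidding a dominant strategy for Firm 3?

Check each profile of the others' bids and compare truth against every alternative bid.
Others bid (6, 6): truth gives 0, best alternative gives -3.
Others bid (6, 15): truth gives 0, best alternative gives 0.
Others bid (6, 19): truth gives 0, best alternative gives 0.
Others bid (15, 6): truth gives 0, best alternative gives 0.
Others bid (15, 15): truth gives 0, best alternative gives 0.
Others bid (15, 19): truth gives 0, best alternative gives 0.
(Remaining 3 profiles checked similarly; truth is weakly best in each.)
In every case the truthful bid is at least as good as any alternative, so it is a dominant strategy.

Yes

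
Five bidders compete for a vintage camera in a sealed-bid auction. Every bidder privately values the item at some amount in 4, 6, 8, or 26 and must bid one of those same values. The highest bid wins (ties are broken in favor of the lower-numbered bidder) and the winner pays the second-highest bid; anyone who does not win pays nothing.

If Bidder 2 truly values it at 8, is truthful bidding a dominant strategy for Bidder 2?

Check each profile of the others' bids and compare truth against every alternative bid.
Others bid (4, 4, 4, 4): truth gives 4, best alternative gives 4.
Others bid (4, 4, 4, 6): truth gives 2, best alternative gives 2.
Others bid (4, 4, 6, 4): truth gives 2, best alternative gives 2.
Others bid (4, 4, 6, 6): truth gives 2, best alternative gives 2.
Others bid (4, 6, 4, 4): truth gives 2, best alternative gives 2.
Others bid (4, 6, 4, 6): truth gives 2, best alternative gives 2.
(Remaining 250 profiles checked similarly; truth is weakly best in each.)
In every case the truthful bid is at least as good as any alternative, so it is a dominant strategy.

Yes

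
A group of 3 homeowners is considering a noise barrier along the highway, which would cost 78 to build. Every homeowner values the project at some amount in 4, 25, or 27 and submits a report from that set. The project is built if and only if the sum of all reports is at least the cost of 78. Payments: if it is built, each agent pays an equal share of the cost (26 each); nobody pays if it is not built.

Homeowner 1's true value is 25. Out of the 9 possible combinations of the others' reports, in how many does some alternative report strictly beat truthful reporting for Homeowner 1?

Others report (27, 27): truth gives -1; report 4 gives 0 > -1. Violating.
Others report (4, 4): truth gives 0; no alternative beats it.
Others report (4, 25): truth gives 0; no alternative beats it.
(Checking all 9 profiles: 1 has a profitable deviation, 8 do not.)

1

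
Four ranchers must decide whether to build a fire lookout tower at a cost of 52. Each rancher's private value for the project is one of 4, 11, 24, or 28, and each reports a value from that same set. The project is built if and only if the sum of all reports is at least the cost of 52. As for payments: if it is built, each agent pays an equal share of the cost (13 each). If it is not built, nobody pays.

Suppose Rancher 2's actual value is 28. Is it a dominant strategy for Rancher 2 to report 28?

Yes

Check each profile of the others' reports and compare truth against every alternative report.
Others report (4, 11, 11): truth gives 15, best alternative gives 0.
Others report (11, 4, 11): truth gives 15, best alternative gives 0.
Others report (11, 11, 4): truth gives 15, best alternative gives 0.
Others report (4, 4, 24): truth gives 15, best alternative gives 15.
Others report (4, 4, 28): truth gives 15, best alternative gives 15.
Others report (4, 11, 24): truth gives 15, best alternative gives 15.
(Remaining 58 profiles checked similarly; truth is weakly best in each.)
In every case the truthful report is at least as good as any alternative, so it is a dominant strategy.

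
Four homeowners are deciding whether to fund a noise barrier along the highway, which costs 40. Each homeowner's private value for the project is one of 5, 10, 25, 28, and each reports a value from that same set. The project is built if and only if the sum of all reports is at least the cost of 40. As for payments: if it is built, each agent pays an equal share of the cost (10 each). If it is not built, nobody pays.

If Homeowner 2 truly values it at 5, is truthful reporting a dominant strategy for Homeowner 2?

Yes

Check each profile of the others' reports and compare truth against every alternative report.
Others report (10, 10, 10): truth gives 0, best alternative gives -5.
Others report (5, 5, 25): truth gives -5, best alternative gives -5.
Others report (5, 5, 28): truth gives -5, best alternative gives -5.
Others report (5, 10, 25): truth gives -5, best alternative gives -5.
Others report (5, 10, 28): truth gives -5, best alternative gives -5.
Others report (5, 25, 5): truth gives -5, best alternative gives -5.
(Remaining 58 profiles checked similarly; truth is weakly best in each.)
In every case the truthful report is at least as good as any alternative, so it is a dominant strategy.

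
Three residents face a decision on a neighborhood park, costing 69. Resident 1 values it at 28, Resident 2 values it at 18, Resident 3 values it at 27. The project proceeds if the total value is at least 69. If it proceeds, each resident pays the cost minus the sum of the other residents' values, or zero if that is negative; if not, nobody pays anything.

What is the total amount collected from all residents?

Total value 73 ≥ cost 69, so it is built.
Resident 1: others sum to 45; max(0, 69 - 45) = 24.
Resident 2: others sum to 55; max(0, 69 - 55) = 14.
Resident 3: others sum to 46; max(0, 69 - 46) = 23.
Total collected = 24 + 14 + 23 = 61.

61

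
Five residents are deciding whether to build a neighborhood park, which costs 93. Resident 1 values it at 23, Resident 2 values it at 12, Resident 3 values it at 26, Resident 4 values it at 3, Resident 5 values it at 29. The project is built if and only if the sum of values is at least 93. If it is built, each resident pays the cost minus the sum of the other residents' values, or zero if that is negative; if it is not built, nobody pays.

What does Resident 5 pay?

Total value 93 ≥ cost 93, so the project is built.
The other residents' values sum to 64.
Cost minus that sum is 93 - 64 = 29.

29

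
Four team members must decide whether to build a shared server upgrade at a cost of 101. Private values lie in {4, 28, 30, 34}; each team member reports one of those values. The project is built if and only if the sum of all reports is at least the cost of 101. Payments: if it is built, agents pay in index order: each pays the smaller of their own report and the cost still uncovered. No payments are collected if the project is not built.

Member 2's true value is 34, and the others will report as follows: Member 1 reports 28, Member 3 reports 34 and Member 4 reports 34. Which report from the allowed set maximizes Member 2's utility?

Report 4: project not built, utility 0.
Report 28: project built, pays 28, utility 34 - 28 = 6.
Report 30: project built, pays 30, utility 34 - 30 = 4.
Report 34: project built, pays 34, utility 34 - 34 = 0.
The best choice is 28 with utility 6.

28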